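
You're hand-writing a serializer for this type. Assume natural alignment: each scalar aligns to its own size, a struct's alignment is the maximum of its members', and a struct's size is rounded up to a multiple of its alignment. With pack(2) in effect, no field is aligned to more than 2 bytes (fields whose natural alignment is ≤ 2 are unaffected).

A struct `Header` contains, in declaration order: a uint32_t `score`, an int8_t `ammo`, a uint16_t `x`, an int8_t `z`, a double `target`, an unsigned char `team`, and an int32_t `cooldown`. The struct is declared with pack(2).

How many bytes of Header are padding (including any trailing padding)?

3

0..4  score  (4B, 2-aligned)
4..5  ammo  (1B, 1-aligned)
5..6  -- padding (1B)
6..8  x  (2B, 2-aligned)
8..9  z  (1B, 1-aligned)
9..10  -- padding (1B)
10..18  target  (8B, 2-aligned)
18..19  team  (1B, 1-aligned)
19..20  -- padding (1B)
20..24  cooldown  (4B, 2-aligned)
sizeof = 24, alignof = 2
data bytes 21, size 24 → padding 3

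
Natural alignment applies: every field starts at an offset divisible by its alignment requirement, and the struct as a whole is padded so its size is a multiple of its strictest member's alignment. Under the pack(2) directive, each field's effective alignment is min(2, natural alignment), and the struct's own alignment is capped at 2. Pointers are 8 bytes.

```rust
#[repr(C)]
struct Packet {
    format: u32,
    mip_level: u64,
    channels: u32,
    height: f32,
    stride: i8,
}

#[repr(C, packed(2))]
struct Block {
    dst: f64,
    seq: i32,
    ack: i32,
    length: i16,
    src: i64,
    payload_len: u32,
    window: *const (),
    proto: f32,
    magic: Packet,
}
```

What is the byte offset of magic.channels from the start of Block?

Packet: @0: format [4B, align 4] → 4; +4 pad (align 8); @8: mip_level [8B, align 8] → 16; @16: channels [4B, align 4] → 20; @20: height [4B, align 4] → 24; @24: stride [1B, align 1] → 25; +7 tail pad (align 8); size 32, align 8
@0: dst [8B, align 2] → 8
@8: seq [4B, align 2] → 12
@12: ack [4B, align 2] → 16
@16: length [2B, align 2] → 18
@18: src [8B, align 2] → 26
@26: payload_len [4B, align 2] → 30
@30: window [8B, align 2] → 38
@38: proto [4B, align 2] → 42
@42: magic [32B, align 2] → 74
within Packet: channels at 16
42 + 16 = 58

58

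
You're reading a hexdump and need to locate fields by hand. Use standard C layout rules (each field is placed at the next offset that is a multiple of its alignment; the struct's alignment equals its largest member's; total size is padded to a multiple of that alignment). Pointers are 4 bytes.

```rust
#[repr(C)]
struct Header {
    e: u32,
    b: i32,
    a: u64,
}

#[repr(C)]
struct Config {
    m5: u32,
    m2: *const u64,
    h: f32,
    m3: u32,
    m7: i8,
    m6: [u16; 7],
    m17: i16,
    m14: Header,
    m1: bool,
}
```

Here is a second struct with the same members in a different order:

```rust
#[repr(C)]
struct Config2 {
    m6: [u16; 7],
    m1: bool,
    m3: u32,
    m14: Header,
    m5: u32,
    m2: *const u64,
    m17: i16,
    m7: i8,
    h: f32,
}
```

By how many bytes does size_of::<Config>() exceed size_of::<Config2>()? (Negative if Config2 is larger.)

8

Header: 0..4  e  (4B, 4-aligned); 4..8  b  (4B, 4-aligned); 8..16  a  (8B, 8-aligned); sizeof = 16, alignof = 8
0..4  m5  (4B, 4-aligned)
4..8  m2  (4B, 4-aligned)
8..12  h  (4B, 4-aligned)
12..16  m3  (4B, 4-aligned)
16..17  m7  (1B, 1-aligned)
17..18  -- padding (1B)
18..32  m6  (14B, 2-aligned)
32..34  m17  (2B, 2-aligned)
34..40  -- padding (6B)
40..56  m14  (16B, 8-aligned)
56..57  m1  (1B, 1-aligned)
57..64  -- tail padding (7B)
sizeof = 64, alignof = 8
— Config2 —
0..14  m6  (14B, 2-aligned)
14..15  m1  (1B, 1-aligned)
15..16  -- padding (1B)
16..20  m3  (4B, 4-aligned)
20..24  -- padding (4B)
24..40  m14  (16B, 8-aligned)
40..44  m5  (4B, 4-aligned)
44..48  m2  (4B, 4-aligned)
48..50  m17  (2B, 2-aligned)
50..51  m7  (1B, 1-aligned)
51..52  -- padding (1B)
52..56  h  (4B, 4-aligned)
sizeof = 56, alignof = 8
64 − 56 = 8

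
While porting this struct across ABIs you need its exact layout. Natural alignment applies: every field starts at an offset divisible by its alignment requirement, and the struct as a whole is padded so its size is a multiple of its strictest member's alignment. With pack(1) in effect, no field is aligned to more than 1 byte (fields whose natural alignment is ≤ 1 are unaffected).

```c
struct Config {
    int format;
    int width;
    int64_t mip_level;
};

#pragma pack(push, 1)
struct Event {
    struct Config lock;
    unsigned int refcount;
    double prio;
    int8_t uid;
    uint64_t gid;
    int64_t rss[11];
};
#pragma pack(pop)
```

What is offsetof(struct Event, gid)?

Config: format at 0 (size 4, align 4) → ends 4; width at 4 (size 4, align 4) → ends 8; mip_level at 8 (size 8, align 8) → ends 16; total 16 bytes, alignment 8
lock at 0 (size 16, align 1) → ends 16
refcount at 16 (size 4, align 1) → ends 20
prio at 20 (size 8, align 1) → ends 28
uid at 28 (size 1, align 1) → ends 29
gid at 29 (size 8, align 1) → ends 37

29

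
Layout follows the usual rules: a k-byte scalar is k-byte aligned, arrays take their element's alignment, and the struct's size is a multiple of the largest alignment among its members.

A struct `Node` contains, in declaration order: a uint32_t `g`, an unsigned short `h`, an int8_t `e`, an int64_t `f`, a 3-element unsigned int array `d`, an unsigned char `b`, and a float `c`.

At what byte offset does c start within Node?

32

0..4  g  (4B, 4-aligned)
4..6  h  (2B, 2-aligned)
6..7  e  (1B, 1-aligned)
7..8  -- padding (1B)
8..16  f  (8B, 8-aligned)
16..28  d  (12B, 4-aligned)
28..29  b  (1B, 1-aligned)
29..32  -- padding (3B)
32..36  c  (4B, 4-aligned)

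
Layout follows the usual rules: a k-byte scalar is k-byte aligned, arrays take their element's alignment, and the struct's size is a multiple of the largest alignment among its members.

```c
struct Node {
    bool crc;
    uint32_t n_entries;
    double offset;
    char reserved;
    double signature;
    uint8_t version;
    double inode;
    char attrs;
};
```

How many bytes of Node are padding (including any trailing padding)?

24

crc at 0 (size 1, align 1) → ends 1
pad 3 to align 4 for n_entries
n_entries at 4 (size 4, align 4) → ends 8
offset at 8 (size 8, align 8) → ends 16
reserved at 16 (size 1, align 1) → ends 17
pad 7 to align 8 for signature
signature at 24 (size 8, align 8) → ends 32
version at 32 (size 1, align 1) → ends 33
pad 7 to align 8 for inode
inode at 40 (size 8, align 8) → ends 48
attrs at 48 (size 1, align 1) → ends 49
tail pad 7 to reach multiple of 8
total 56 bytes, alignment 8
data bytes 32, size 56 → padding 24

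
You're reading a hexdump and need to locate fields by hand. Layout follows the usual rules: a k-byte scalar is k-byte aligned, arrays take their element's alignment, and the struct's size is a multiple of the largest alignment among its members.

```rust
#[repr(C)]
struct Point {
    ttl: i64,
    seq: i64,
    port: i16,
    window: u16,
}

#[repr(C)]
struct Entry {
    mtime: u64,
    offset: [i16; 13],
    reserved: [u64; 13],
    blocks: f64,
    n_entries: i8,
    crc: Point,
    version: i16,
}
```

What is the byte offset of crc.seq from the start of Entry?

168

Point: 0..8  ttl  (8B, 8-aligned); 8..16  seq  (8B, 8-aligned); 16..18  port  (2B, 2-aligned); 18..20  window  (2B, 2-aligned); 20..24  -- tail padding (4B); sizeof = 24, alignof = 8
0..8  mtime  (8B, 8-aligned)
8..34  offset  (26B, 2-aligned)
34..40  -- padding (6B)
40..144  reserved  (104B, 8-aligned)
144..152  blocks  (8B, 8-aligned)
152..153  n_entries  (1B, 1-aligned)
153..160  -- padding (7B)
160..184  crc  (24B, 8-aligned)
within Point: seq at 8
160 + 8 = 168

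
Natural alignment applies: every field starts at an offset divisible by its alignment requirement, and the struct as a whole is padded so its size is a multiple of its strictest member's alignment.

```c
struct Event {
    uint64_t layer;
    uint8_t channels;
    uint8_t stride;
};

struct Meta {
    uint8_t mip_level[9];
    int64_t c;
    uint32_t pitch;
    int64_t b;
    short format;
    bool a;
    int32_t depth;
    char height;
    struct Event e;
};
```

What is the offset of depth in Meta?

44

Event: 0..8  layer  (8B, 8-aligned); 8..9  channels  (1B, 1-aligned); 9..10  stride  (1B, 1-aligned); 10..16  -- tail padding (6B); sizeof = 16, alignof = 8
0..9  mip_level  (9B, 1-aligned)
9..16  -- padding (7B)
16..24  c  (8B, 8-aligned)
24..28  pitch  (4B, 4-aligned)
28..32  -- padding (4B)
32..40  b  (8B, 8-aligned)
40..42  format  (2B, 2-aligned)
42..43  a  (1B, 1-aligned)
43..44  -- padding (1B)
44..48  depth  (4B, 4-aligned)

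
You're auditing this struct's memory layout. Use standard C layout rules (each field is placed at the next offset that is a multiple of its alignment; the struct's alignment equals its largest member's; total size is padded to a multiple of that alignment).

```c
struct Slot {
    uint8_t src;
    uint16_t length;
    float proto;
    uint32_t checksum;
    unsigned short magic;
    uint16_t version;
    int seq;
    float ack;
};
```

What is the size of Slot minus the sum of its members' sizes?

@0: src [1B, align 1] → 1
+1 pad (align 2)
@2: length [2B, align 2] → 4
@4: proto [4B, align 4] → 8
@8: checksum [4B, align 4] → 12
@12: magic [2B, align 2] → 14
@14: version [2B, align 2] → 16
@16: seq [4B, align 4] → 20
@20: ack [4B, align 4] → 24
size 24, align 4
data bytes 23, size 24 → padding 1

1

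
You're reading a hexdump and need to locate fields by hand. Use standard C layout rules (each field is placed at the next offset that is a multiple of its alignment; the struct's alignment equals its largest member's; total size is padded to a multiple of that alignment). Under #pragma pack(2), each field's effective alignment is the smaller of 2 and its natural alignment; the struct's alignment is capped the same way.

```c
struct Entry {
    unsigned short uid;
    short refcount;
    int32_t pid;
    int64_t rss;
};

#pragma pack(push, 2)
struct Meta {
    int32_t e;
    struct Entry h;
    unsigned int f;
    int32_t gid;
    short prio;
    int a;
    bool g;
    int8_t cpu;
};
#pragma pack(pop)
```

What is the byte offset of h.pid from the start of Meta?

8

Entry: uid at 0 (size 2, align 2) → ends 2; refcount at 2 (size 2, align 2) → ends 4; pid at 4 (size 4, align 4) → ends 8; rss at 8 (size 8, align 8) → ends 16; total 16 bytes, alignment 8
e at 0 (size 4, align 2) → ends 4
h at 4 (size 16, align 2) → ends 20
within Entry: pid at 4
4 + 4 = 8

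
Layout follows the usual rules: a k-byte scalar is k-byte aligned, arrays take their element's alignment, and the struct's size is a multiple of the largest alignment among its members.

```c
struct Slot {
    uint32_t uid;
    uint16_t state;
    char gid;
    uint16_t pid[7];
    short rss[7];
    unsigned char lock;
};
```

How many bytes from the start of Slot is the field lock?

@0: uid [4B, align 4] → 4
@4: state [2B, align 2] → 6
@6: gid [1B, align 1] → 7
+1 pad (align 2)
@8: pid [14B, align 2] → 22
@22: rss [14B, align 2] → 36
@36: lock [1B, align 1] → 37

36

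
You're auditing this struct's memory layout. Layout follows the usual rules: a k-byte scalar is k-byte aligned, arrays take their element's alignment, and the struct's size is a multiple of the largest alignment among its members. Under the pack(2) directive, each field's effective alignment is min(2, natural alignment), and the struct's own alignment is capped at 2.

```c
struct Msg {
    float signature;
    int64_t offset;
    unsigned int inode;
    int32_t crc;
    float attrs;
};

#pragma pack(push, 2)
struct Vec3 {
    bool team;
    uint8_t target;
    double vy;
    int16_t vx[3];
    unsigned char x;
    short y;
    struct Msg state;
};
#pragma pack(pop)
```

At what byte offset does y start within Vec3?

18

Msg: @0: signature [4B, align 4] → 4; +4 pad (align 8); @8: offset [8B, align 8] → 16; @16: inode [4B, align 4] → 20; @20: crc [4B, align 4] → 24; @24: attrs [4B, align 4] → 28; +4 tail pad (align 8); size 32, align 8
@0: team [1B, align 1] → 1
@1: target [1B, align 1] → 2
@2: vy [8B, align 2] → 10
@10: vx [6B, align 2] → 16
@16: x [1B, align 1] → 17
+1 pad (align 2)
@18: y [2B, align 2] → 20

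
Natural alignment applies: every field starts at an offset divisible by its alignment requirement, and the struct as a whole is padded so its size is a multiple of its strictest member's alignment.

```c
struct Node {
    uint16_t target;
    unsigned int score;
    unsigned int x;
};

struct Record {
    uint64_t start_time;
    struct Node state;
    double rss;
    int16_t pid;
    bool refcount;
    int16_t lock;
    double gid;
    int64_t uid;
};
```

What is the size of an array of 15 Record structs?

Node: 0..2  target  (2B, 2-aligned); 2..4  -- padding (2B); 4..8  score  (4B, 4-aligned); 8..12  x  (4B, 4-aligned); sizeof = 12, alignof = 4
0..8  start_time  (8B, 8-aligned)
8..20  state  (12B, 4-aligned)
20..24  -- padding (4B)
24..32  rss  (8B, 8-aligned)
32..34  pid  (2B, 2-aligned)
34..35  refcount  (1B, 1-aligned)
35..36  -- padding (1B)
36..38  lock  (2B, 2-aligned)
38..40  -- padding (2B)
40..48  gid  (8B, 8-aligned)
48..56  uid  (8B, 8-aligned)
sizeof = 56, alignof = 8
array of 15: 15 × 56 = 840

840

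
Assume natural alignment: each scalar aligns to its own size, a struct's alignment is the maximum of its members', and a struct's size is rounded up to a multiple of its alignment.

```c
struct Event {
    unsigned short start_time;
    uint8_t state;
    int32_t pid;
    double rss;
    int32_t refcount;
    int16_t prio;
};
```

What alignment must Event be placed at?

8

member alignments: start_time=2, state=1, pid=4, rss=8, refcount=4, prio=2
max = 8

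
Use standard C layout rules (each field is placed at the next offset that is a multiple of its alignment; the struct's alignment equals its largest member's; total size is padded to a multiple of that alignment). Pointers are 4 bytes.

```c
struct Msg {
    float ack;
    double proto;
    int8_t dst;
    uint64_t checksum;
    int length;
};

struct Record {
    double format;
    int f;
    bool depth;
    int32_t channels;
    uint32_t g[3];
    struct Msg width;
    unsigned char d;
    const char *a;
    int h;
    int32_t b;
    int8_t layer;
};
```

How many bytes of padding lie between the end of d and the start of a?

3

Msg: ack at 0 (size 4, align 4) → ends 4; pad 4 to align 8 for proto; proto at 8 (size 8, align 8) → ends 16; dst at 16 (size 1, align 1) → ends 17; pad 7 to align 8 for checksum; checksum at 24 (size 8, align 8) → ends 32; length at 32 (size 4, align 4) → ends 36; tail pad 4 to reach multiple of 8; total 40 bytes, alignment 8
format at 0 (size 8, align 8) → ends 8
f at 8 (size 4, align 4) → ends 12
depth at 12 (size 1, align 1) → ends 13
pad 3 to align 4 for channels
channels at 16 (size 4, align 4) → ends 20
g at 20 (size 12, align 4) → ends 32
width at 32 (size 40, align 8) → ends 72
d at 72 (size 1, align 1) → ends 73
pad 3 to align 4 for a
a at 76 (size 4, align 4) → ends 80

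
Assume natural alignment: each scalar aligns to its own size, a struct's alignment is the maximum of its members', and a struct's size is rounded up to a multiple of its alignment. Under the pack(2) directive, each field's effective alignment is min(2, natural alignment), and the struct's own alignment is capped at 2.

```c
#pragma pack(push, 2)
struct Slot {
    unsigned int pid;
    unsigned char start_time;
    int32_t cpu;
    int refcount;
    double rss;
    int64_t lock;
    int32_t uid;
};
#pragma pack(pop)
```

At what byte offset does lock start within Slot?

@0: pid [4B, align 2] → 4
@4: start_time [1B, align 1] → 5
+1 pad (align 2)
@6: cpu [4B, align 2] → 10
@10: refcount [4B, align 2] → 14
@14: rss [8B, align 2] → 22
@22: lock [8B, align 2] → 30

22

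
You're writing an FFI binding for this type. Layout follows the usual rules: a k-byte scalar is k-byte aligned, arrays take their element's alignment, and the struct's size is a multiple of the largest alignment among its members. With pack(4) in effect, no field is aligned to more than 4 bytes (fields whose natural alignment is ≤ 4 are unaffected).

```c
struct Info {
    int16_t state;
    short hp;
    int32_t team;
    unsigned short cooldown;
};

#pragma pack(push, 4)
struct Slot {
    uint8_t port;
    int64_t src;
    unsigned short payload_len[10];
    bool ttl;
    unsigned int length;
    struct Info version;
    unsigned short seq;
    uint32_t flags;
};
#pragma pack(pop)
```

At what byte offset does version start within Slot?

40

Info: state at 0 (size 2, align 2) → ends 2; hp at 2 (size 2, align 2) → ends 4; team at 4 (size 4, align 4) → ends 8; cooldown at 8 (size 2, align 2) → ends 10; tail pad 2 to reach multiple of 4; total 12 bytes, alignment 4
port at 0 (size 1, align 1) → ends 1
pad 3 to align 4 for src
src at 4 (size 8, align 4) → ends 12
payload_len at 12 (size 20, align 2) → ends 32
ttl at 32 (size 1, align 1) → ends 33
pad 3 to align 4 for length
length at 36 (size 4, align 4) → ends 40
version at 40 (size 12, align 4) → ends 52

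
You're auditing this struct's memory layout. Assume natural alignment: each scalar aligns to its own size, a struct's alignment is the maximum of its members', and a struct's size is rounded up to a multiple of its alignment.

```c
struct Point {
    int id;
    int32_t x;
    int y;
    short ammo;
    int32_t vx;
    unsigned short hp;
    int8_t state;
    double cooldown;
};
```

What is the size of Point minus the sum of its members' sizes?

@0: id [4B, align 4] → 4
@4: x [4B, align 4] → 8
@8: y [4B, align 4] → 12
@12: ammo [2B, align 2] → 14
+2 pad (align 4)
@16: vx [4B, align 4] → 20
@20: hp [2B, align 2] → 22
@22: state [1B, align 1] → 23
+1 pad (align 8)
@24: cooldown [8B, align 8] → 32
size 32, align 8
data bytes 29, size 32 → padding 3

3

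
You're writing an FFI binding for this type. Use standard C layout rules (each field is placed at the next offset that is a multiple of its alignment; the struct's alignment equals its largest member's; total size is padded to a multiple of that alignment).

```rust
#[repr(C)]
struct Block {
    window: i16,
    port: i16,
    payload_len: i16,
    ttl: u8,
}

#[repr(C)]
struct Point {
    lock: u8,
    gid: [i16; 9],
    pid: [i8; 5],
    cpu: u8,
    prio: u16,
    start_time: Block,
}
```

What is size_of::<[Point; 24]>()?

Block: @0: window [2B, align 2] → 2; @2: port [2B, align 2] → 4; @4: payload_len [2B, align 2] → 6; @6: ttl [1B, align 1] → 7; +1 tail pad (align 2); size 8, align 2
@0: lock [1B, align 1] → 1
+1 pad (align 2)
@2: gid [18B, align 2] → 20
@20: pid [5B, align 1] → 25
@25: cpu [1B, align 1] → 26
@26: prio [2B, align 2] → 28
@28: start_time [8B, align 2] → 36
size 36, align 2
array of 24: 24 × 36 = 864

864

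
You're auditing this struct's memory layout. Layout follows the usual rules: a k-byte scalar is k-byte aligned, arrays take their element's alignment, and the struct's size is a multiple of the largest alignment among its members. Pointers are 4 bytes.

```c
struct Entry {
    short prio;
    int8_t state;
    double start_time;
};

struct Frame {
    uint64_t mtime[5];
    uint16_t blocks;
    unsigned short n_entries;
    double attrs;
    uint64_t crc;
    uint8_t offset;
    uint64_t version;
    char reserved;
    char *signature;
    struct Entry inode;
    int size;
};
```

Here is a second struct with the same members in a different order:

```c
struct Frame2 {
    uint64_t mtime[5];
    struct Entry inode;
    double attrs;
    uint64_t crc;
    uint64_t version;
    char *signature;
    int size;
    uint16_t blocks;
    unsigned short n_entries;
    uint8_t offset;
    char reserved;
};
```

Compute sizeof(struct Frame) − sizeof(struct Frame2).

16

Entry: @0: prio [2B, align 2] → 2; @2: state [1B, align 1] → 3; +5 pad (align 8); @8: start_time [8B, align 8] → 16; size 16, align 8
@0: mtime [40B, align 8] → 40
@40: blocks [2B, align 2] → 42
@42: n_entries [2B, align 2] → 44
+4 pad (align 8)
@48: attrs [8B, align 8] → 56
@56: crc [8B, align 8] → 64
@64: offset [1B, align 1] → 65
+7 pad (align 8)
@72: version [8B, align 8] → 80
@80: reserved [1B, align 1] → 81
+3 pad (align 4)
@84: signature [4B, align 4] → 88
@88: inode [16B, align 8] → 104
@104: size [4B, align 4] → 108
+4 tail pad (align 8)
size 112, align 8
— Frame2 —
@0: mtime [40B, align 8] → 40
@40: inode [16B, align 8] → 56
@56: attrs [8B, align 8] → 64
@64: crc [8B, align 8] → 72
@72: version [8B, align 8] → 80
@80: signature [4B, align 4] → 84
@84: size [4B, align 4] → 88
@88: blocks [2B, align 2] → 90
@90: n_entries [2B, align 2] → 92
@92: offset [1B, align 1] → 93
@93: reserved [1B, align 1] → 94
+2 tail pad (align 8)
size 96, align 8
112 − 96 = 16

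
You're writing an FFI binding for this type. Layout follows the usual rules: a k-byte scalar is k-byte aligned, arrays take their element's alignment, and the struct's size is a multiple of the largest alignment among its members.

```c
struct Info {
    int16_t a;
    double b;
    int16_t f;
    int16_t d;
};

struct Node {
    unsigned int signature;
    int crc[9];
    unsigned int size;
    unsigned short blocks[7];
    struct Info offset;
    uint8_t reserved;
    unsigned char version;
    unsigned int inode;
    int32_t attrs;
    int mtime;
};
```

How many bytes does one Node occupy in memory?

Info: @0: a [2B, align 2] → 2; +6 pad (align 8); @8: b [8B, align 8] → 16; @16: f [2B, align 2] → 18; @18: d [2B, align 2] → 20; +4 tail pad (align 8); size 24, align 8
@0: signature [4B, align 4] → 4
@4: crc [36B, align 4] → 40
@40: size [4B, align 4] → 44
@44: blocks [14B, align 2] → 58
+6 pad (align 8)
@64: offset [24B, align 8] → 88
@88: reserved [1B, align 1] → 89
@89: version [1B, align 1] → 90
+2 pad (align 4)
@92: inode [4B, align 4] → 96
@96: attrs [4B, align 4] → 100
@100: mtime [4B, align 4] → 104
size 104, align 8

104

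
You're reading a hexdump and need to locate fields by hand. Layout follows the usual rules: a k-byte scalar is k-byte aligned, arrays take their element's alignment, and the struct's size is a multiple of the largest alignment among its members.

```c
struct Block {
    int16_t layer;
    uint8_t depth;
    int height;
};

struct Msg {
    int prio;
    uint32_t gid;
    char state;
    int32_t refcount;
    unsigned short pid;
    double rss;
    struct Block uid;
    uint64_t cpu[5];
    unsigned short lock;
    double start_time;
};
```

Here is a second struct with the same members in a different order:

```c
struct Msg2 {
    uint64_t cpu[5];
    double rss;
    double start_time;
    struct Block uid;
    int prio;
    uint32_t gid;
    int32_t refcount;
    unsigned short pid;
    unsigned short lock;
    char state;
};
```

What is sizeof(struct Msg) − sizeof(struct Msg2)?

Block: @0: layer [2B, align 2] → 2; @2: depth [1B, align 1] → 3; +1 pad (align 4); @4: height [4B, align 4] → 8; size 8, align 4
@0: prio [4B, align 4] → 4
@4: gid [4B, align 4] → 8
@8: state [1B, align 1] → 9
+3 pad (align 4)
@12: refcount [4B, align 4] → 16
@16: pid [2B, align 2] → 18
+6 pad (align 8)
@24: rss [8B, align 8] → 32
@32: uid [8B, align 4] → 40
@40: cpu [40B, align 8] → 80
@80: lock [2B, align 2] → 82
+6 pad (align 8)
@88: start_time [8B, align 8] → 96
size 96, align 8
— Msg2 —
@0: cpu [40B, align 8] → 40
@40: rss [8B, align 8] → 48
@48: start_time [8B, align 8] → 56
@56: uid [8B, align 4] → 64
@64: prio [4B, align 4] → 68
@68: gid [4B, align 4] → 72
@72: refcount [4B, align 4] → 76
@76: pid [2B, align 2] → 78
@78: lock [2B, align 2] → 80
@80: state [1B, align 1] → 81
+7 tail pad (align 8)
size 88, align 8
96 − 88 = 8

8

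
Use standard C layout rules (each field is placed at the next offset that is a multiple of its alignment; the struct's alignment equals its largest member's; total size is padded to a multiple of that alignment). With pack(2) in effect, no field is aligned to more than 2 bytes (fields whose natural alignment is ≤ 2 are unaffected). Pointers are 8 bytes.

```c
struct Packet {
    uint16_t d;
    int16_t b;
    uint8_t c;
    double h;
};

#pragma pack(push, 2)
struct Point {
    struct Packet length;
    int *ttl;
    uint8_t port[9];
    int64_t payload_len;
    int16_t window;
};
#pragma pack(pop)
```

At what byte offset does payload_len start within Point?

34

Packet: @0: d [2B, align 2] → 2; @2: b [2B, align 2] → 4; @4: c [1B, align 1] → 5; +3 pad (align 8); @8: h [8B, align 8] → 16; size 16, align 8
@0: length [16B, align 2] → 16
@16: ttl [8B, align 2] → 24
@24: port [9B, align 1] → 33
+1 pad (align 2)
@34: payload_len [8B, align 2] → 42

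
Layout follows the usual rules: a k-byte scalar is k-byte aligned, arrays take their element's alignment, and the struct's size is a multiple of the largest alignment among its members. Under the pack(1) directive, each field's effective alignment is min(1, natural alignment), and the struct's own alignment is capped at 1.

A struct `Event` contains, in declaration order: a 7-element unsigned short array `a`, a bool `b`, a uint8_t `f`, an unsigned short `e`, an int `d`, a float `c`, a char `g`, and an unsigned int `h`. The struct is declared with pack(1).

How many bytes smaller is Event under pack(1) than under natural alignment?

5

natural layout:
  0..14  a  (14B, 2-aligned)
  14..15  b  (1B, 1-aligned)
  15..16  f  (1B, 1-aligned)
  16..18  e  (2B, 2-aligned)
  18..20  -- padding (2B)
  20..24  d  (4B, 4-aligned)
  24..28  c  (4B, 4-aligned)
  28..29  g  (1B, 1-aligned)
  29..32  -- padding (3B)
  32..36  h  (4B, 4-aligned)
  sizeof = 36, alignof = 4
packed(1) layout:
  0..14  a  (14B, 1-aligned)
  14..15  b  (1B, 1-aligned)
  15..16  f  (1B, 1-aligned)
  16..18  e  (2B, 1-aligned)
  18..22  d  (4B, 1-aligned)
  22..26  c  (4B, 1-aligned)
  26..27  g  (1B, 1-aligned)
  27..31  h  (4B, 1-aligned)
  sizeof = 31, alignof = 1
36 − 31 = 5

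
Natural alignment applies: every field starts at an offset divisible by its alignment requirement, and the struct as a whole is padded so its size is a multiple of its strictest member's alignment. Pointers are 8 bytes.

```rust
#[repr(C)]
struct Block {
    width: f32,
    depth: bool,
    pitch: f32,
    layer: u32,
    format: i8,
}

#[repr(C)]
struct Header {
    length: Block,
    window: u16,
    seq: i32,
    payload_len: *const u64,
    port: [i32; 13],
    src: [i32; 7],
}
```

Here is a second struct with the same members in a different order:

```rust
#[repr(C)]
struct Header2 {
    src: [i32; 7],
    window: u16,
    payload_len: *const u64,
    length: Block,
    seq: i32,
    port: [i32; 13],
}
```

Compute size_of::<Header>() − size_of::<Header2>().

Block: @0: width [4B, align 4] → 4; @4: depth [1B, align 1] → 5; +3 pad (align 4); @8: pitch [4B, align 4] → 12; @12: layer [4B, align 4] → 16; @16: format [1B, align 1] → 17; +3 tail pad (align 4); size 20, align 4
@0: length [20B, align 4] → 20
@20: window [2B, align 2] → 22
+2 pad (align 4)
@24: seq [4B, align 4] → 28
+4 pad (align 8)
@32: payload_len [8B, align 8] → 40
@40: port [52B, align 4] → 92
@92: src [28B, align 4] → 120
size 120, align 8
— Header2 —
@0: src [28B, align 4] → 28
@28: window [2B, align 2] → 30
+2 pad (align 8)
@32: payload_len [8B, align 8] → 40
@40: length [20B, align 4] → 60
@60: seq [4B, align 4] → 64
@64: port [52B, align 4] → 116
+4 tail pad (align 8)
size 120, align 8
120 − 120 = 0

0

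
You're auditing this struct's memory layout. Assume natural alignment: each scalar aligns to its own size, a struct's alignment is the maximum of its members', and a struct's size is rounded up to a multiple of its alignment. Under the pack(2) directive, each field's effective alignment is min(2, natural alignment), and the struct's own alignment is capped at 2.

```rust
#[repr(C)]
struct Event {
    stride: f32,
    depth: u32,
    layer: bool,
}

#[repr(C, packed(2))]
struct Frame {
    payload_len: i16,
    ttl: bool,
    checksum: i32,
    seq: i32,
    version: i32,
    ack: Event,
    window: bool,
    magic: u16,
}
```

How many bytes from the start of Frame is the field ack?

Event: 0..4  stride  (4B, 4-aligned); 4..8  depth  (4B, 4-aligned); 8..9  layer  (1B, 1-aligned); 9..12  -- tail padding (3B); sizeof = 12, alignof = 4
0..2  payload_len  (2B, 2-aligned)
2..3  ttl  (1B, 1-aligned)
3..4  -- padding (1B)
4..8  checksum  (4B, 2-aligned)
8..12  seq  (4B, 2-aligned)
12..16  version  (4B, 2-aligned)
16..28  ack  (12B, 2-aligned)

16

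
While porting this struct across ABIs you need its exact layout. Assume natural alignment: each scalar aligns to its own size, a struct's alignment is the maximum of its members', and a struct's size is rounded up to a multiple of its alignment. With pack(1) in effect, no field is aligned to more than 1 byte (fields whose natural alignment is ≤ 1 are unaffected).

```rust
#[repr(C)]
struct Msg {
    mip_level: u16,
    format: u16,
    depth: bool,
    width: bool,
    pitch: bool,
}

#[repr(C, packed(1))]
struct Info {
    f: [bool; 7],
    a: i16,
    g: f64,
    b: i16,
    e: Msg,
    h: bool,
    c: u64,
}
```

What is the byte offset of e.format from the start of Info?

Msg: mip_level at 0 (size 2, align 2) → ends 2; format at 2 (size 2, align 2) → ends 4; depth at 4 (size 1, align 1) → ends 5; width at 5 (size 1, align 1) → ends 6; pitch at 6 (size 1, align 1) → ends 7; tail pad 1 to reach multiple of 2; total 8 bytes, alignment 2
f at 0 (size 7, align 1) → ends 7
a at 7 (size 2, align 1) → ends 9
g at 9 (size 8, align 1) → ends 17
b at 17 (size 2, align 1) → ends 19
e at 19 (size 8, align 1) → ends 27
within Msg: format at 2
19 + 2 = 21

21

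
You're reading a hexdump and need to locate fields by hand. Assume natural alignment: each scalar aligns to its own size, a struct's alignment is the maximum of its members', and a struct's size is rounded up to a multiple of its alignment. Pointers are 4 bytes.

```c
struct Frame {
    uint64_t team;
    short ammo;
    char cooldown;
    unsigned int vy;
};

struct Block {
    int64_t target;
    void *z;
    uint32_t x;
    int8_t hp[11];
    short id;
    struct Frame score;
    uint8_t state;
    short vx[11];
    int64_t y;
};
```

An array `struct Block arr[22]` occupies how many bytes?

1760

Frame: team at 0 (size 8, align 8) → ends 8; ammo at 8 (size 2, align 2) → ends 10; cooldown at 10 (size 1, align 1) → ends 11; pad 1 to align 4 for vy; vy at 12 (size 4, align 4) → ends 16; total 16 bytes, alignment 8
target at 0 (size 8, align 8) → ends 8
z at 8 (size 4, align 4) → ends 12
x at 12 (size 4, align 4) → ends 16
hp at 16 (size 11, align 1) → ends 27
pad 1 to align 2 for id
id at 28 (size 2, align 2) → ends 30
pad 2 to align 8 for score
score at 32 (size 16, align 8) → ends 48
state at 48 (size 1, align 1) → ends 49
pad 1 to align 2 for vx
vx at 50 (size 22, align 2) → ends 72
y at 72 (size 8, align 8) → ends 80
total 80 bytes, alignment 8
array of 22: 22 × 80 = 1760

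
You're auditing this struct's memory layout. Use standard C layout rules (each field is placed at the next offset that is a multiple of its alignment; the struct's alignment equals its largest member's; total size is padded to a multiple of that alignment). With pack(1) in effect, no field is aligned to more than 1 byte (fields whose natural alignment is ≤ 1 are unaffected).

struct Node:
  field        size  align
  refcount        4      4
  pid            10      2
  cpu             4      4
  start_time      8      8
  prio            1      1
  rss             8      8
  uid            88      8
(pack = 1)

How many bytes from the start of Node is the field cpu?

14

@0: refcount [4B, align 1] → 4
@4: pid [10B, align 1] → 14
@14: cpu [4B, align 1] → 18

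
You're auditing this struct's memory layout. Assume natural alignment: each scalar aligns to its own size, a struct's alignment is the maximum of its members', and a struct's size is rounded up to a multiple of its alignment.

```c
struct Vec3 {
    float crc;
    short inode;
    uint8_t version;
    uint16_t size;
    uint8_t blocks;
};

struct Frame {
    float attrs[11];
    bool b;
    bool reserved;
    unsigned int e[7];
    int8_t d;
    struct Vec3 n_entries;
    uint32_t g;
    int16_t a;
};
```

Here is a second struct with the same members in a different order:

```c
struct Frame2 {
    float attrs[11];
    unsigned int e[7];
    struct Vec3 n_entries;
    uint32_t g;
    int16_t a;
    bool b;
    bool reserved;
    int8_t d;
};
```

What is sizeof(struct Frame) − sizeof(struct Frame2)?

4

Vec3: @0: crc [4B, align 4] → 4; @4: inode [2B, align 2] → 6; @6: version [1B, align 1] → 7; +1 pad (align 2); @8: size [2B, align 2] → 10; @10: blocks [1B, align 1] → 11; +1 tail pad (align 4); size 12, align 4
@0: attrs [44B, align 4] → 44
@44: b [1B, align 1] → 45
@45: reserved [1B, align 1] → 46
+2 pad (align 4)
@48: e [28B, align 4] → 76
@76: d [1B, align 1] → 77
+3 pad (align 4)
@80: n_entries [12B, align 4] → 92
@92: g [4B, align 4] → 96
@96: a [2B, align 2] → 98
+2 tail pad (align 4)
size 100, align 4
— Frame2 —
@0: attrs [44B, align 4] → 44
@44: e [28B, align 4] → 72
@72: n_entries [12B, align 4] → 84
@84: g [4B, align 4] → 88
@88: a [2B, align 2] → 90
@90: b [1B, align 1] → 91
@91: reserved [1B, align 1] → 92
@92: d [1B, align 1] → 93
+3 tail pad (align 4)
size 96, align 4
100 − 96 = 4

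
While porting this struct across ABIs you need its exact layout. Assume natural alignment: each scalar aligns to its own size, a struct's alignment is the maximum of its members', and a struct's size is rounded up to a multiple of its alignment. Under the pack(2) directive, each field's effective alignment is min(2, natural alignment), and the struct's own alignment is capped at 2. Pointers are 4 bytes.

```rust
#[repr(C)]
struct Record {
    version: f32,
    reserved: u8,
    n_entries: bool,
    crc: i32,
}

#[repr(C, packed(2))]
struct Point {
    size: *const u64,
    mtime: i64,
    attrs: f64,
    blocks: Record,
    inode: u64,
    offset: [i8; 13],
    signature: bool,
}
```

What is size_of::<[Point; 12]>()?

648

Record: @0: version [4B, align 4] → 4; @4: reserved [1B, align 1] → 5; @5: n_entries [1B, align 1] → 6; +2 pad (align 4); @8: crc [4B, align 4] → 12; size 12, align 4
@0: size [4B, align 2] → 4
@4: mtime [8B, align 2] → 12
@12: attrs [8B, align 2] → 20
@20: blocks [12B, align 2] → 32
@32: inode [8B, align 2] → 40
@40: offset [13B, align 1] → 53
@53: signature [1B, align 1] → 54
size 54, align 2
array of 12: 12 × 54 = 648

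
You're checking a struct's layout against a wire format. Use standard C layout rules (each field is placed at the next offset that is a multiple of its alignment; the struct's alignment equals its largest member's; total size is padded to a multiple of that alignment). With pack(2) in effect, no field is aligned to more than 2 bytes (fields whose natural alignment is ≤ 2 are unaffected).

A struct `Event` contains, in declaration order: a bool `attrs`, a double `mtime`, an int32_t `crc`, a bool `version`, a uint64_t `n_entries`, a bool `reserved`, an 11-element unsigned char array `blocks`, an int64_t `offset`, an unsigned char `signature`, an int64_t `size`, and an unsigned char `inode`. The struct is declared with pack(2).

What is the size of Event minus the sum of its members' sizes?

attrs at 0 (size 1, align 1) → ends 1
pad 1 to align 2 for mtime
mtime at 2 (size 8, align 2) → ends 10
crc at 10 (size 4, align 2) → ends 14
version at 14 (size 1, align 1) → ends 15
pad 1 to align 2 for n_entries
n_entries at 16 (size 8, align 2) → ends 24
reserved at 24 (size 1, align 1) → ends 25
blocks at 25 (size 11, align 1) → ends 36
offset at 36 (size 8, align 2) → ends 44
signature at 44 (size 1, align 1) → ends 45
pad 1 to align 2 for size
size at 46 (size 8, align 2) → ends 54
inode at 54 (size 1, align 1) → ends 55
tail pad 1 to reach multiple of 2
total 56 bytes, alignment 2
data bytes 52, size 56 → padding 4

4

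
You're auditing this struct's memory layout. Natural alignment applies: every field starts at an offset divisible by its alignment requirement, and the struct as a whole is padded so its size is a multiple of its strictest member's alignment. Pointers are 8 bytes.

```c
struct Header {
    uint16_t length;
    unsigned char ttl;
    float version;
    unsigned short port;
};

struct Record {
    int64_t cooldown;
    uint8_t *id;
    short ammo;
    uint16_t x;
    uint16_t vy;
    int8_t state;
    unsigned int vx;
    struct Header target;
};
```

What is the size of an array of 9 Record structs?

360

Header: @0: length [2B, align 2] → 2; @2: ttl [1B, align 1] → 3; +1 pad (align 4); @4: version [4B, align 4] → 8; @8: port [2B, align 2] → 10; +2 tail pad (align 4); size 12, align 4
@0: cooldown [8B, align 8] → 8
@8: id [8B, align 8] → 16
@16: ammo [2B, align 2] → 18
@18: x [2B, align 2] → 20
@20: vy [2B, align 2] → 22
@22: state [1B, align 1] → 23
+1 pad (align 4)
@24: vx [4B, align 4] → 28
@28: target [12B, align 4] → 40
size 40, align 8
array of 9: 9 × 40 = 360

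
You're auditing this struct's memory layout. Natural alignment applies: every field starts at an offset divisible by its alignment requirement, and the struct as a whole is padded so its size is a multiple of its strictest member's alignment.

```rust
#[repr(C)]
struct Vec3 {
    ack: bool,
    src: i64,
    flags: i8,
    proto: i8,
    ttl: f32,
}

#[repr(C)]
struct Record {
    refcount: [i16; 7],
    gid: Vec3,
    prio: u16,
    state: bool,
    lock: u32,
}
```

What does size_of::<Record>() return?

48

Vec3: ack at 0 (size 1, align 1) → ends 1; pad 7 to align 8 for src; src at 8 (size 8, align 8) → ends 16; flags at 16 (size 1, align 1) → ends 17; proto at 17 (size 1, align 1) → ends 18; pad 2 to align 4 for ttl; ttl at 20 (size 4, align 4) → ends 24; total 24 bytes, alignment 8
refcount at 0 (size 14, align 2) → ends 14
pad 2 to align 8 for gid
gid at 16 (size 24, align 8) → ends 40
prio at 40 (size 2, align 2) → ends 42
state at 42 (size 1, align 1) → ends 43
pad 1 to align 4 for lock
lock at 44 (size 4, align 4) → ends 48
total 48 bytes, alignment 8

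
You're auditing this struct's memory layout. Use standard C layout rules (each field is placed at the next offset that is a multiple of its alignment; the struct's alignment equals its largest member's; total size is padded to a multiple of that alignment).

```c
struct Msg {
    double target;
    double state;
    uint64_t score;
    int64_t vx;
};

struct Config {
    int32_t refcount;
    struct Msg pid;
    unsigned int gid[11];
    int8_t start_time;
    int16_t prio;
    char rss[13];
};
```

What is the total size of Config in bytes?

104

Msg: @0: target [8B, align 8] → 8; @8: state [8B, align 8] → 16; @16: score [8B, align 8] → 24; @24: vx [8B, align 8] → 32; size 32, align 8
@0: refcount [4B, align 4] → 4
+4 pad (align 8)
@8: pid [32B, align 8] → 40
@40: gid [44B, align 4] → 84
@84: start_time [1B, align 1] → 85
+1 pad (align 2)
@86: prio [2B, align 2] → 88
@88: rss [13B, align 1] → 101
+3 tail pad (align 8)
size 104, align 8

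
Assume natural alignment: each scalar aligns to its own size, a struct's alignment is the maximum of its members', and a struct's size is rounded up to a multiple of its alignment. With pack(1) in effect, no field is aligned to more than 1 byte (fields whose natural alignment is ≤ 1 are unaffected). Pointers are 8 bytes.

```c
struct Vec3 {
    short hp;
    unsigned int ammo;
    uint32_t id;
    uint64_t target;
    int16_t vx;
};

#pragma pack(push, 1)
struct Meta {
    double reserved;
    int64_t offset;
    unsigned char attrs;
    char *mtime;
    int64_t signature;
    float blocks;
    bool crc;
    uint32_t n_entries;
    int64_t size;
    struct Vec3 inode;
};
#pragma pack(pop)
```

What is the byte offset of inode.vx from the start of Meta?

Vec3: 0..2  hp  (2B, 2-aligned); 2..4  -- padding (2B); 4..8  ammo  (4B, 4-aligned); 8..12  id  (4B, 4-aligned); 12..16  -- padding (4B); 16..24  target  (8B, 8-aligned); 24..26  vx  (2B, 2-aligned); 26..32  -- tail padding (6B); sizeof = 32, alignof = 8
0..8  reserved  (8B, 1-aligned)
8..16  offset  (8B, 1-aligned)
16..17  attrs  (1B, 1-aligned)
17..25  mtime  (8B, 1-aligned)
25..33  signature  (8B, 1-aligned)
33..37  blocks  (4B, 1-aligned)
37..38  crc  (1B, 1-aligned)
38..42  n_entries  (4B, 1-aligned)
42..50  size  (8B, 1-aligned)
50..82  inode  (32B, 1-aligned)
within Vec3: vx at 24
50 + 24 = 74

74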